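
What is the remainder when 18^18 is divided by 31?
By repeated squaring mod 31: 18^{1}≡18, 18^{2}≡14, 18^{4}≡10, 18^{8}≡7, 18^{16}≡18. Then 18^{18} = 18^{16+2} ≡ 18 × 14 ≡ 4 mod 31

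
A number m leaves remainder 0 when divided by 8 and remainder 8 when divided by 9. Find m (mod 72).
M = 8 × 9 = 72. M₁ = 9, y₁ ≡ 1 (mod 8). M₂ = 8, y₂ ≡ 8 (mod 9). m = 0×9×1 + 8×8×8 ≡ 8 (mod 72)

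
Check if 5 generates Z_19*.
5^{9} ≡ 1 (mod 19) and 9 < 18, so ord_19(5) = 9 ≠ 18 and 5 is not a primitive root.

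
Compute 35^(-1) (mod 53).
Since 53 is prime, by Fermat 35^(-1) ≡ 35^{51} ≡ 50 (mod 53). Verify: 35 × 50 = 1750 ≡ 1 (mod 53)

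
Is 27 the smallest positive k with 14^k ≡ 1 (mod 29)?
Powers of 14 mod 29: 14^1≡14, 14^2≡22, 14^3≡18, 14^4≡20, 14^5≡19, 14^6≡5, 14^7≡12, 14^8≡23, 14^9≡3, 14^10≡13, 14^11≡8, 14^12≡25, 14^13≡2, 14^14≡28, 14^15≡15, 14^16≡7, 14^17≡11, 14^18≡9, 14^19≡10, 14^20≡24, 14^21≡17, 14^22≡6, 14^23≡26, 14^24≡16, 14^25≡21, 14^26≡4, 14^27≡27, 14^28≡1. 14^27≡27≢1, so ord ≠ 27. No, the actual order is 28.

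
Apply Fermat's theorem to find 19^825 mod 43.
By Fermat: 19^{42} ≡ 1 mod 43. 825 ≡ 27 mod 42. So 19^{825} ≡ 19^{27} ≡ 32 mod 43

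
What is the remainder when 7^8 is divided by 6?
By repeated squaring mod 6: 7^{1}≡1, 7^{2}≡1, 7^{4}≡1, 7^{8}≡1. So 7^{8} ≡ 1 mod 6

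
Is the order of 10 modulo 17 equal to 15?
Powers of 10 mod 17: 10^1≡10, 10^2≡15, 10^3≡14, 10^4≡4, 10^5≡6, 10^6≡9, 10^7≡5, 10^8≡16, 10^9≡7, 10^10≡2, 10^11≡3, 10^12≡13, 10^13≡11, 10^14≡8, 10^15≡12, 10^16≡1. 10^15≡12≢1, so ord ≠ 15. No, the actual order is 16.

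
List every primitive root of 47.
There are φ(46) = 22 primitive roots mod 47: {5, 10, 11, 13, 15, 19, 20, 22, 23, 26, 29, 30, 31, 33, 35, 38, 39, 40, 41, 43, 44, 45}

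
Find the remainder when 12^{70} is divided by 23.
By Fermat: 12^{22} ≡ 1 (mod 23). 70 = 3×22 + 4. So 12^{70} ≡ 12^{4} ≡ 13 (mod 23)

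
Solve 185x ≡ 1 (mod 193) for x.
Since 193 is prime, by Fermat 185^(-1) ≡ 185^{191} ≡ 24 (mod 193). Verify: 185 × 24 = 4440 ≡ 1 (mod 193)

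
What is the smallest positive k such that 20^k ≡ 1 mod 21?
Powers of 20 mod 21: 20^1≡20, 20^2≡1. ord_21(20) = 2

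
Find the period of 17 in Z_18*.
Powers of 17 mod 18: 17^1≡17, 17^2≡1. Order = 2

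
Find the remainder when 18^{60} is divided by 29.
By Fermat: 18^{28} ≡ 1 mod 29. 60 = 2×28 + 4. So 18^{60} ≡ 18^{4} ≡ 25 mod 29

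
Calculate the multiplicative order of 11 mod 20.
Powers of 11 mod 20: 11^1≡11, 11^2≡1. ord_20(11) = 2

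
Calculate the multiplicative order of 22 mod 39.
Powers of 22 mod 39: 22^1≡22, 22^2≡16, 22^3≡1. So the order of 22 is 3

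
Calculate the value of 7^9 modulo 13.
By repeated squaring (mod 13): 7^{1}≡7, 7^{2}≡10, 7^{4}≡9, 7^{8}≡3. Then 7^{9} = 7^{8+1} ≡ 3 × 7 ≡ 8 (mod 13)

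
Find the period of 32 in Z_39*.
Powers of 32 mod 39: 32^1≡32, 32^2≡10, 32^3≡8, 32^4≡22, 32^5≡2, 32^6≡25, 32^7≡20, 32^8≡16, 32^9≡5, 32^10≡4, 32^11≡11, 32^12≡1. Order = 12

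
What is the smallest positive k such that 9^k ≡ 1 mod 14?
Powers of 9 mod 14: 9^1≡9, 9^2≡11, 9^3≡1. So the order of 9 is 3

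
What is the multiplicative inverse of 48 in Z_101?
Since 101 is prime, by Fermat 48^(-1) ≡ 48^{99} ≡ 40 mod 101. Verify: 48 × 40 = 1920 ≡ 1 mod 101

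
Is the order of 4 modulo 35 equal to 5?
Powers of 4 mod 35: 4^1≡4, 4^2≡16, 4^3≡29, 4^4≡11, 4^5≡9, 4^6≡1. 4^5≡9≢1, so ord ≠ 5. No, the actual order is 6.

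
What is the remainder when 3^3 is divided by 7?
3^{3} = 27 ≡ 6 mod 7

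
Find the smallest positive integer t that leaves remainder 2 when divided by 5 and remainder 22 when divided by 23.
M = 5 × 23 = 115. M₁ = 23, y₁ ≡ 2 (mod 5). M₂ = 5, y₂ ≡ 14 (mod 23). t = 2×23×2 + 22×5×14 ≡ 22 (mod 115)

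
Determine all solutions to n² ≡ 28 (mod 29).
The square roots of 28 mod 29 are 12 and 17. Verify: 12² = 144 ≡ 28 (mod 29)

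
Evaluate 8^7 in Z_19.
By repeated squaring mod 19: 8^{1}≡8, 8^{2}≡7, 8^{4}≡11. Then 8^{7} = 8^{4+2+1} ≡ 11 × 7 × 8 ≡ 8 mod 19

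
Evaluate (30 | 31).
(30/31) = 30^{15} mod 31 = -1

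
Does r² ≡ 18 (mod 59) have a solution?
By Euler's criterion: 18^{29} ≡ 58 (mod 59). Since this equals -1 (≡ 58), 18 is not a QR.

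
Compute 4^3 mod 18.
4^{3} = 64 ≡ 10 (mod 18)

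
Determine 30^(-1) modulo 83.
Since 83 is prime, by Fermat 30^(-1) ≡ 30^{81} ≡ 36 (mod 83). Verify: 30 × 36 = 1080 ≡ 1 (mod 83)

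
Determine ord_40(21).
Powers of 21 mod 40: 21^1≡21, 21^2≡1. ord_40(21) = 2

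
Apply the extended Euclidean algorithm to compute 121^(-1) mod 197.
Extended GCD: 121(-70) + 197(43) = 1. So 121^(-1) ≡ -70 ≡ 127 mod 197. Verify: 121 × 127 = 15367 ≡ 1 mod 197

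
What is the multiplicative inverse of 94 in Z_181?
Since 181 is prime, by Fermat 94^(-1) ≡ 94^{179} ≡ 52 (mod 181). Verify: 94 × 52 = 4888 ≡ 1 (mod 181)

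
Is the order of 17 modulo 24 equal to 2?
Powers of 17 mod 24: 17^1≡17, 17^2≡1. First k with 17^k≡1 is k=2. Yes, ord_24(17) = 2.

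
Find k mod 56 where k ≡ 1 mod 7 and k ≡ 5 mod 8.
M = 7 × 8 = 56. M₁ = 8, y₁ ≡ 1 mod 7. M₂ = 7, y₂ ≡ 7 mod 8. k = 1×8×1 + 5×7×7 ≡ 29 mod 56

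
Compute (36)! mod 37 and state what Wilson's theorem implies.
(36)! mod 37 = 36. Since this equals -1 mod 37, Wilson confirms 37 is prime.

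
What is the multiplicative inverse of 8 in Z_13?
Since 13 is prime, by Fermat 8^(-1) ≡ 8^{11} ≡ 5 mod 13. Verify: 8 × 5 = 40 ≡ 1 mod 13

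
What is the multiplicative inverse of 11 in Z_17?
Since 17 is prime, by Fermat 11^(-1) ≡ 11^{15} ≡ 14 mod 17. Verify: 11 × 14 = 154 ≡ 1 mod 17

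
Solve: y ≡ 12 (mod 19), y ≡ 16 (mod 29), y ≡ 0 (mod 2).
M = 19 × 29 × 2 = 1102. M₁ = 58, y₁ ≡ 1 (mod 19). M₂ = 38, y₂ ≡ 13 (mod 29). M₃ = 551, y₃ ≡ 1 (mod 2). y = 12×58×1 + 16×38×13 + 0×551×1 ≡ 886 (mod 1102)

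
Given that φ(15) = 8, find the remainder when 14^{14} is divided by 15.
By Euler: 14^{8} ≡ 1 (mod 15) since gcd(14, 15) = 1. 14 = 1×8 + 6. So 14^{14} ≡ 14^{6} ≡ 1 (mod 15)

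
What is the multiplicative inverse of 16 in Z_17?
Since 17 is prime, by Fermat 16^(-1) ≡ 16^{15} ≡ 16 mod 17. Verify: 16 × 16 = 256 ≡ 1 mod 17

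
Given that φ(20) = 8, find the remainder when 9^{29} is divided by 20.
By Euler: 9^{8} ≡ 1 mod 20 since gcd(9, 20) = 1. 29 = 3×8 + 5. So 9^{29} ≡ 9^{5} ≡ 9 mod 20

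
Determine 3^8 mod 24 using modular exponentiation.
By repeated squaring mod 24: 3^{1}≡3, 3^{2}≡9, 3^{4}≡9, 3^{8}≡9. So 3^{8} ≡ 9 mod 24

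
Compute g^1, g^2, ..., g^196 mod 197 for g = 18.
18^1, 18^2, ..., 18^{196} mod 197: [18, 127, 119, 172, 141, 174, 177, 34, 21, 181, 106, 135, 66, 6, 108, 171, 123, 47, 58, 59, 77, 7, 126, 101, 45, 22, 2, 36, 57, 41, 147, 85, 151, 157, 68, 42, 165, 15, 73, 132, 12, 19, 145, 49, 94, 116, 118, 154, 14, 55, 5, 90, 44, 4, 72, 114, 82, 97, 170, 105, 117, 136, 84, 133, 30, 146, 67, 24, 38, 93, 98, 188, 35, 39, 111, 28, 110, 10, 180, 88, 8, 144, 31, 164, 194, 143, 13, 37, 75, 168, 69, 60, 95, 134, 48, 76, 186, 196, 179, 70, 78, 25, 56, 23, 20, 163, 176, 16, 91, 62, 131, 191, 89, 26, 74, 150, 139, 138, 120, 190, 71, 96, 152, 175, 195, 161, 140, 156, 50, 112, 46, 40, 129, 155, 32, 182, 124, 65, 185, 178, 52, 148, 103, 81, 79, 43, 183, 142, 192, 107, 153, 193, 125, 83, 115, 100, 27, 92, 80, 61, 113, 64, 167, 51, 130, 173, 159, 104, 99, 9, 162, 158, 86, 169, 87, 187, 17, 109, 189, 53, 166, 33, 3, 54, 184, 160, 122, 29, 128, 137, 102, 63, 149, 121, 11, 1]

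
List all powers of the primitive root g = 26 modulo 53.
26^1, 26^2, ..., 26^{52} mod 53: [26, 40, 33, 10, 48, 29, 12, 47, 3, 25, 14, 46, 30, 38, 34, 36, 35, 9, 22, 42, 32, 37, 8, 49, 2, 52, 27, 13, 20, 43, 5, 24, 41, 6, 50, 28, 39, 7, 23, 15, 19, 17, 18, 44, 31, 11, 21, 16, 45, 4, 51, 1]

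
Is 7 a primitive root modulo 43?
7^{6} ≡ 1 mod 43 and 6 < 42, so ord_43(7) = 6 ≠ 42 and 7 is not a primitive root.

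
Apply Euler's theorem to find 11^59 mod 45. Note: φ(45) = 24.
By Euler: 11^{24} ≡ 1 mod 45 since gcd(11, 45) = 1. 59 = 2×24 + 11. So 11^{59} ≡ 11^{11} ≡ 41 mod 45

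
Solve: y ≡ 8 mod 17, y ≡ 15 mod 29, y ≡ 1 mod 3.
M = 17 × 29 × 3 = 1479. M₁ = 87, y₁ ≡ 9 mod 17. M₂ = 51, y₂ ≡ 4 mod 29. M₃ = 493, y₃ ≡ 1 mod 3. y = 8×87×9 + 15×51×4 + 1×493×1 ≡ 943 mod 1479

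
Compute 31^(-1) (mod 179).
Since 179 is prime, by Fermat 31^(-1) ≡ 31^{177} ≡ 52 (mod 179). Verify: 31 × 52 = 1612 ≡ 1 (mod 179)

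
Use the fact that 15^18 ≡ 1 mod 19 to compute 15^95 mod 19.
By Fermat: 15^{18} ≡ 1 mod 19. 95 = 5×18 + 5. So 15^{95} ≡ 15^{5} ≡ 2 mod 19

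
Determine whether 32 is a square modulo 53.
By Euler's criterion: 32^{26} ≡ 52 mod 53. Since this equals -1 (≡ 52), 32 is not a QR.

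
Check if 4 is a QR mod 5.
By Euler's criterion: 4^{2} ≡ 1 mod 5. Since this equals 1, 4 is a QR.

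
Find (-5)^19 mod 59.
By repeated squaring mod 59: (-5)^{1}≡54, (-5)^{2}≡25, (-5)^{4}≡35, (-5)^{8}≡45, (-5)^{16}≡19. Then (-5)^{19} = (-5)^{16+2+1} ≡ 19 × 25 × 54 ≡ 44 mod 59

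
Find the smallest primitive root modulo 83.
g = 2. Powers: [2, 4, 8, 16, 32, 64, 45, 7, ...] generates all 82 non-zero residues.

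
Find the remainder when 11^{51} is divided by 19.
By Fermat: 11^{18} ≡ 1 mod 19. 51 = 2×18 + 15. So 11^{51} ≡ 11^{15} ≡ 1 mod 19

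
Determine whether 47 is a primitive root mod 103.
47^{6} ≡ 1 (mod 103) and 6 < 102, so ord_103(47) = 6 ≠ 102 and 47 is not a primitive root.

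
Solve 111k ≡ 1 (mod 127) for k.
Since 127 is prime, by Fermat 111^(-1) ≡ 111^{125} ≡ 119 (mod 127). Verify: 111 × 119 = 13209 ≡ 1 (mod 127)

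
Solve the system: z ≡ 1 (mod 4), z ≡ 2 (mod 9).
M = 4 × 9 = 36. M₁ = 9, y₁ ≡ 1 (mod 4). M₂ = 4, y₂ ≡ 7 (mod 9). z = 1×9×1 + 2×4×7 ≡ 29 (mod 36)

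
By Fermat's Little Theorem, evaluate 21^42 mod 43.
By Fermat's Little Theorem, 21^{42} ≡ 1 mod 43 since 43 is prime and gcd(21, 43) = 1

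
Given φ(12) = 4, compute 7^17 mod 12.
By Euler: 7^{4} ≡ 1 mod 12 since gcd(7, 12) = 1. 17 = 4×4 + 1. So 7^{17} ≡ 7^{1} ≡ 7 mod 12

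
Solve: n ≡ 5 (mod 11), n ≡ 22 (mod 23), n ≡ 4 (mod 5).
M = 11 × 23 × 5 = 1265. M₁ = 115, y₁ ≡ 9 (mod 11). M₂ = 55, y₂ ≡ 18 (mod 23). M₃ = 253, y₃ ≡ 2 (mod 5). n = 5×115×9 + 22×55×18 + 4×253×2 ≡ 1149 (mod 1265)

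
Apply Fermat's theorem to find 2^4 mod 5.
By Fermat's Little Theorem, 2^{4} ≡ 1 mod 5 since 5 is prime and gcd(2, 5) = 1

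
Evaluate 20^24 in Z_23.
Using Fermat: 20^{22} ≡ 1 (mod 23). 24 ≡ 2 (mod 22). So 20^{24} ≡ 20^{2} ≡ 9 (mod 23)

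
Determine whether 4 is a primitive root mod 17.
4^{4} ≡ 1 mod 17 and 4 < 16, so ord_17(4) = 4 ≠ 16 and 4 is not a primitive root.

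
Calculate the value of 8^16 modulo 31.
By repeated squaring (mod 31): 8^{1}≡8, 8^{2}≡2, 8^{4}≡4, 8^{8}≡16, 8^{16}≡8. So 8^{16} ≡ 8 (mod 31)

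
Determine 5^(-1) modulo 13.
Since 13 is prime, by Fermat 5^(-1) ≡ 5^{11} ≡ 8 (mod 13). Verify: 5 × 8 = 40 ≡ 1 (mod 13)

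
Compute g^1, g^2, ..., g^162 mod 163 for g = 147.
147^1, 147^2, ..., 147^{162} mod 163: [147, 93, 142, 10, 3, 115, 116, 100, 30, 9, 19, 22, 137, 90, 27, 57, 66, 85, 107, 81, 8, 35, 92, 158, 80, 24, 105, 113, 148, 77, 72, 152, 13, 118, 68, 53, 130, 39, 28, 41, 159, 64, 117, 84, 123, 151, 29, 25, 89, 43, 127, 87, 75, 104, 129, 55, 98, 62, 149, 61, 2, 131, 23, 121, 20, 6, 67, 69, 37, 60, 18, 38, 44, 111, 17, 54, 114, 132, 7, 51, 162, 16, 70, 21, 153, 160, 48, 47, 63, 133, 154, 144, 141, 26, 73, 136, 106, 97, 78, 56, 82, 155, 128, 71, 5, 83, 139, 58, 50, 15, 86, 91, 11, 150, 45, 95, 110, 33, 124, 135, 122, 4, 99, 46, 79, 40, 12, 134, 138, 74, 120, 36, 76, 88, 59, 34, 108, 65, 101, 14, 102, 161, 32, 140, 42, 143, 157, 96, 94, 126, 103, 145, 125, 119, 52, 146, 109, 49, 31, 156, 112, 1]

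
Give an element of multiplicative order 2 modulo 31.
30 has order 2 mod 31 since 30^{2} ≡ 1 (mod 31) and no smaller power works.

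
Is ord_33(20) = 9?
Powers of 20 mod 33: 20^1≡20, 20^2≡4, 20^3≡14, 20^4≡16, 20^5≡23, 20^6≡31, 20^7≡26, 20^8≡25, 20^9≡5, 20^10≡1. 20^9≡5≢1, so ord ≠ 9. No, the actual order is 10.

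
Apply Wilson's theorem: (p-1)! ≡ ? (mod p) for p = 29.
By Wilson's theorem, (28)! ≡ -1 ≡ 28 mod 29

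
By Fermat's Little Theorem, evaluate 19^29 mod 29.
By Fermat: 19^{28} ≡ 1 (mod 29). So 19^{29} = 19^{28} · 19^{1} ≡ 19^{1} ≡ 19 (mod 29)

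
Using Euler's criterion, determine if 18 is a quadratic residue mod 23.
By Euler's criterion: 18^{11} ≡ 1 (mod 23). Since this equals 1, 18 is a QR.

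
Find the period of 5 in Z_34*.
Powers of 5 mod 34: 5^1≡5, 5^2≡25, 5^3≡23, 5^4≡13, 5^5≡31, 5^6≡19, 5^7≡27, 5^8≡33, 5^9≡29, 5^10≡9, 5^11≡11, 5^12≡21, 5^13≡3, 5^14≡15, 5^15≡7, 5^16≡1. ord_34(5) = 16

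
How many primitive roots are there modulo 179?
A prime p has φ(p-1) primitive roots; here φ(178) = 88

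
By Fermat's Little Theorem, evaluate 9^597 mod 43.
By Fermat: 9^{42} ≡ 1 (mod 43). 597 ≡ 9 (mod 42). So 9^{597} ≡ 9^{9} ≡ 35 (mod 43)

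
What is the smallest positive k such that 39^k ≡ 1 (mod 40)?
Powers of 39 mod 40: 39^1≡39, 39^2≡1. ord_40(39) = 2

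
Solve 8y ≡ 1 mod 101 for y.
Since 101 is prime, by Fermat 8^(-1) ≡ 8^{99} ≡ 38 mod 101. Verify: 8 × 38 = 304 ≡ 1 mod 101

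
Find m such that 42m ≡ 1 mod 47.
Since 47 is prime, by Fermat 42^(-1) ≡ 42^{45} ≡ 28 mod 47. Verify: 42 × 28 = 1176 ≡ 1 mod 47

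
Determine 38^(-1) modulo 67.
Since 67 is prime, by Fermat 38^(-1) ≡ 38^{65} ≡ 30 (mod 67). Verify: 38 × 30 = 1140 ≡ 1 (mod 67)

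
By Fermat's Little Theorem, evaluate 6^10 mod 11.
By Fermat's Little Theorem, 6^{10} ≡ 1 mod 11 since 11 is prime and gcd(6, 11) = 1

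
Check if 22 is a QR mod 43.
By Euler's criterion: 22^{21} ≡ 42 mod 43. Since this equals -1 (≡ 42), 22 is not a QR.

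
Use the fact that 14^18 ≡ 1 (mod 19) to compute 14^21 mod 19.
By Fermat: 14^{18} ≡ 1 (mod 19). So 14^{21} = 14^{18} · 14^{3} ≡ 14^{3} ≡ 8 (mod 19)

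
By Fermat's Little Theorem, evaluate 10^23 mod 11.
By Fermat: 10^{10} ≡ 1 (mod 11). 23 = 2×10 + 3. So 10^{23} ≡ 10^{3} ≡ 10 (mod 11)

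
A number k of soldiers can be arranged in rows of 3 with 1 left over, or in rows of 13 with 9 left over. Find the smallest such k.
M = 3 × 13 = 39. M₁ = 13, y₁ ≡ 1 (mod 3). M₂ = 3, y₂ ≡ 9 (mod 13). k = 1×13×1 + 9×3×9 ≡ 22 (mod 39)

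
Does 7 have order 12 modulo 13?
ord_13(7) divides 12. For each prime q|12: 7^{6}≡12, 7^{4}≡9, none ≡ 1. So 7 has order 12 and is a primitive root mod 13.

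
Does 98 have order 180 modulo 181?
ord_181(98) divides 180. For each prime q|180: 98^{90}≡180, 98^{60}≡48, 98^{36}≡59, none ≡ 1. So 98 has order 180 and is a primitive root mod 181.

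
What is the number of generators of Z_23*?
There are φ(23-1) = φ(22) = 10 primitive roots modulo 23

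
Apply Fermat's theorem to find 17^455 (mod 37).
By Fermat: 17^{36} ≡ 1 (mod 37). 455 ≡ 23 (mod 36). So 17^{455} ≡ 17^{23} ≡ 18 (mod 37)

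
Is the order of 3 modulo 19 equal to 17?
Powers of 3 mod 19: 3^1≡3, 3^2≡9, 3^3≡8, 3^4≡5, 3^5≡15, 3^6≡7, 3^7≡2, 3^8≡6, 3^9≡18, 3^10≡16, 3^11≡10, 3^12≡11, 3^13≡14, 3^14≡4, 3^15≡12, 3^16≡17, 3^17≡13, 3^18≡1. 3^17≡13≢1, so ord ≠ 17. No, the actual order is 18.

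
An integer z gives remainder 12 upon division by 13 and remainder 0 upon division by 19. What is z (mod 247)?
M = 13 × 19 = 247. M₁ = 19, y₁ ≡ 11 (mod 13). M₂ = 13, y₂ ≡ 3 (mod 19). z = 12×19×11 + 0×13×3 ≡ 38 (mod 247)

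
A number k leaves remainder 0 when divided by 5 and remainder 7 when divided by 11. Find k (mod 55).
M = 5 × 11 = 55. M₁ = 11, y₁ ≡ 1 (mod 5). M₂ = 5, y₂ ≡ 9 (mod 11). k = 0×11×1 + 7×5×9 ≡ 40 (mod 55)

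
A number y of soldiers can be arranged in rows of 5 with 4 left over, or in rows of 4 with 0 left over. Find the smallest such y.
M = 5 × 4 = 20. M₁ = 4, y₁ ≡ 4 (mod 5). M₂ = 5, y₂ ≡ 1 (mod 4). y = 4×4×4 + 0×5×1 ≡ 4 (mod 20)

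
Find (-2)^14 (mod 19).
By repeated squaring (mod 19): (-2)^{1}≡17, (-2)^{2}≡4, (-2)^{4}≡16, (-2)^{8}≡9. Then (-2)^{14} = (-2)^{8+4+2} ≡ 9 × 16 × 4 ≡ 6 (mod 19)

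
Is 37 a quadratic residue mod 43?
By Euler's criterion: 37^{21} ≡ 42 (mod 43). Since this equals -1 (≡ 42), 37 is not a QR.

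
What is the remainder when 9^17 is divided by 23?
By repeated squaring (mod 23): 9^{1}≡9, 9^{2}≡12, 9^{4}≡6, 9^{8}≡13, 9^{16}≡8. Then 9^{17} = 9^{16+1} ≡ 8 × 9 ≡ 3 (mod 23)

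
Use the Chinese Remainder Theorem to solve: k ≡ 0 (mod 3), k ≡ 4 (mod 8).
M = 3 × 8 = 24. M₁ = 8, y₁ ≡ 2 (mod 3). M₂ = 3, y₂ ≡ 3 (mod 8). k = 0×8×2 + 4×3×3 ≡ 12 (mod 24)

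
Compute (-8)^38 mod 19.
Using Fermat: (-8)^{18} ≡ 1 mod 19. 38 ≡ 2 mod 18. So (-8)^{38} ≡ (-8)^{2} ≡ 7 mod 19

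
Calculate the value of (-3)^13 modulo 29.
By repeated squaring mod 29: (-3)^{1}≡26, (-3)^{2}≡9, (-3)^{4}≡23, (-3)^{8}≡7. Then (-3)^{13} = (-3)^{8+4+1} ≡ 7 × 23 × 26 ≡ 10 mod 29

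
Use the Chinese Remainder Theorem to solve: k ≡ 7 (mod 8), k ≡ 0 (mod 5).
M = 8 × 5 = 40. M₁ = 5, y₁ ≡ 5 (mod 8). M₂ = 8, y₂ ≡ 2 (mod 5). k = 7×5×5 + 0×8×2 ≡ 15 (mod 40)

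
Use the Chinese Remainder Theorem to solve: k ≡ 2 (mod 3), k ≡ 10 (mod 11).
M = 3 × 11 = 33. M₁ = 11, y₁ ≡ 2 (mod 3). M₂ = 3, y₂ ≡ 4 (mod 11). k = 2×11×2 + 10×3×4 ≡ 32 (mod 33)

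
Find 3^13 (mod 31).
By repeated squaring (mod 31): 3^{1}≡3, 3^{2}≡9, 3^{4}≡19, 3^{8}≡20. Then 3^{13} = 3^{8+4+1} ≡ 20 × 19 × 3 ≡ 24 (mod 31)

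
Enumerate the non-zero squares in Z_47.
QRs mod 47: {1, 2, 3, 4, 6, 7, 8, 9, 12, 14, 16, 17, 18, 21, 24, 25, 27, 28, 32, 34, 36, 37, 42}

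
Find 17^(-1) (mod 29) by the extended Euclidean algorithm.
Extended GCD: 17(12) + 29(-7) = 1. So 17^(-1) ≡ 12 (mod 29). Verify: 17 × 12 = 204 ≡ 1 (mod 29)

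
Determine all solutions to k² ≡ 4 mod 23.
The square roots of 4 mod 23 are 2 and 21. Verify: 2² = 4 ≡ 4 mod 23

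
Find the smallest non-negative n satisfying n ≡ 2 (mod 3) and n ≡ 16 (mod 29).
M = 3 × 29 = 87. M₁ = 29, y₁ ≡ 2 (mod 3). M₂ = 3, y₂ ≡ 10 (mod 29). n = 2×29×2 + 16×3×10 ≡ 74 (mod 87)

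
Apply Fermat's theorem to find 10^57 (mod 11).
By Fermat: 10^{10} ≡ 1 (mod 11). 57 = 5×10 + 7. So 10^{57} ≡ 10^{7} ≡ 10 (mod 11)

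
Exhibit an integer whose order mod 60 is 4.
13 has order 4 mod 60 since 13^{4} ≡ 1 mod 60 and no smaller power works.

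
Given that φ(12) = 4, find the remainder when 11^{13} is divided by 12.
By Euler: 11^{4} ≡ 1 mod 12 since gcd(11, 12) = 1. 13 = 3×4 + 1. So 11^{13} ≡ 11^{1} ≡ 11 mod 12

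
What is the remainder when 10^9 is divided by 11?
By repeated squaring mod 11: 10^{1}≡10, 10^{2}≡1, 10^{4}≡1, 10^{8}≡1. Then 10^{9} = 10^{8+1} ≡ 1 × 10 ≡ 10 mod 11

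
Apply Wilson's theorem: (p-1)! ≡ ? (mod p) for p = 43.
By Wilson's theorem, (42)! ≡ -1 ≡ 42 (mod 43)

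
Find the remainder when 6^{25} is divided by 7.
By Fermat: 6^{6} ≡ 1 mod 7. 25 = 4×6 + 1. So 6^{25} ≡ 6^{1} ≡ 6 mod 7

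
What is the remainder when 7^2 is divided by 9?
7^{2} = 49 ≡ 4 (mod 9)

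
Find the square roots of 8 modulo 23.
The square roots of 8 mod 23 are 13 and 10. Verify: 13² = 169 ≡ 8 (mod 23)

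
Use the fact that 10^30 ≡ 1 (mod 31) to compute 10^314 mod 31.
By Fermat: 10^{30} ≡ 1 (mod 31). 314 ≡ 14 (mod 30). So 10^{314} ≡ 10^{14} ≡ 28 (mod 31)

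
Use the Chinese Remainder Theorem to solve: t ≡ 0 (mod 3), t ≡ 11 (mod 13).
M = 3 × 13 = 39. M₁ = 13, y₁ ≡ 1 (mod 3). M₂ = 3, y₂ ≡ 9 (mod 13). t = 0×13×1 + 11×3×9 ≡ 24 (mod 39)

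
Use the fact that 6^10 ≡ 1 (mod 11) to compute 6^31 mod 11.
By Fermat: 6^{10} ≡ 1 (mod 11). 31 = 3×10 + 1. So 6^{31} ≡ 6^{1} ≡ 6 (mod 11)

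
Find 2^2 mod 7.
2^{2} = 4 ≡ 4 mod 7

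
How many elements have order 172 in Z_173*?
There are φ(173-1) = φ(172) = 84 primitive roots modulo 173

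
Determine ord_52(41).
Powers of 41 mod 52: 41^1≡41, 41^2≡17, 41^3≡21, 41^4≡29, 41^5≡45, 41^6≡25, 41^7≡37, 41^8≡9, 41^9≡5, 41^10≡49, 41^11≡33, 41^12≡1. So the order of 41 is 12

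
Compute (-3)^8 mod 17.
By repeated squaring mod 17: (-3)^{1}≡14, (-3)^{2}≡9, (-3)^{4}≡13, (-3)^{8}≡16. So (-3)^{8} ≡ 16 mod 17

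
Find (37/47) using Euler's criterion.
(37/47) = 37^{23} mod 47 = 1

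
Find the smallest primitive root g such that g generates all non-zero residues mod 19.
g = 2. For each prime q|18: 2^{9}≡18, 2^{6}≡7, none ≡ 1, so ord_19(2) = 18 and 2 is a primitive root.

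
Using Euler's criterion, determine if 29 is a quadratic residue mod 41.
By Euler's criterion: 29^{20} ≡ 40 mod 41. Since this equals -1 (≡ 40), 29 is not a QR.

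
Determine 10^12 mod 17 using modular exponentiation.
By repeated squaring mod 17: 10^{1}≡10, 10^{2}≡15, 10^{4}≡4, 10^{8}≡16. Then 10^{12} = 10^{8+4} ≡ 16 × 4 ≡ 13 mod 17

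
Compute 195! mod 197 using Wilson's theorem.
(196)! = (195)! × (196) ≡ -1 mod 197. So (195)! ≡ -1 × (196)^(-1) ≡ (-1)×(-1) = 1 mod 197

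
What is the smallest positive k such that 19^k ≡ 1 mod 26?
Powers of 19 mod 26: 19^1≡19, 19^2≡23, 19^3≡21, 19^4≡9, 19^5≡15, 19^6≡25, 19^7≡7, 19^8≡3, 19^9≡5, 19^10≡17, 19^11≡11, 19^12≡1. So the order of 19 is 12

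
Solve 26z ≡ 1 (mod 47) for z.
Since 47 is prime, by Fermat 26^(-1) ≡ 26^{45} ≡ 38 (mod 47). Verify: 26 × 38 = 988 ≡ 1 (mod 47)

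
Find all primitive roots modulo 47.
There are φ(46) = 22 primitive roots mod 47: {5, 10, 11, 13, 15, 19, 20, 22, 23, 26, 29, 30, 31, 33, 35, 38, 39, 40, 41, 43, 44, 45}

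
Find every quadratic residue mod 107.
Squares in Z_107*: {1, 3, 4, 9, 10, 11, 12, 13, 14, 16, 19, 23, 25, 27, 29, 30, 33, 34, 35, 36, 37, 39, 40, 41, 42, 44, 47, 48, 49, 52, 53, 56, 57, 61, 62, 64, 69, 75, 76, 79, 81, 83, 85, 86, 87, 89, 90, 92, 99, 100, 101, 102, 105}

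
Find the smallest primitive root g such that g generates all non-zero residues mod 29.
g = 2. Powers: [2, 4, 8, 16, 3, 6, 12, ...] generates all 28 non-zero residues.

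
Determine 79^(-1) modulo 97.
Since 97 is prime, by Fermat 79^(-1) ≡ 79^{95} ≡ 70 mod 97. Verify: 79 × 70 = 5530 ≡ 1 mod 97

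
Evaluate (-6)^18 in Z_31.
By repeated squaring (mod 31): (-6)^{1}≡25, (-6)^{2}≡5, (-6)^{4}≡25, (-6)^{8}≡5, (-6)^{16}≡25. Then (-6)^{18} = (-6)^{16+2} ≡ 25 × 5 ≡ 1 (mod 31)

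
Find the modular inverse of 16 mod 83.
Since 83 is prime, by Fermat 16^(-1) ≡ 16^{81} ≡ 26 (mod 83). Verify: 16 × 26 = 416 ≡ 1 (mod 83)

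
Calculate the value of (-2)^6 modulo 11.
By repeated squaring (mod 11): (-2)^{1}≡9, (-2)^{2}≡4, (-2)^{4}≡5. Then (-2)^{6} = (-2)^{4+2} ≡ 5 × 4 ≡ 9 (mod 11)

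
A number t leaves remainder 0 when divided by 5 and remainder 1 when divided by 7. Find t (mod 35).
M = 5 × 7 = 35. M₁ = 7, y₁ ≡ 3 (mod 5). M₂ = 5, y₂ ≡ 3 (mod 7). t = 0×7×3 + 1×5×3 ≡ 15 (mod 35)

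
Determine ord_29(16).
Powers of 16 mod 29: 16^1≡16, 16^2≡24, 16^3≡7, 16^4≡25, 16^5≡23, 16^6≡20, 16^7≡1. ord_29(16) = 7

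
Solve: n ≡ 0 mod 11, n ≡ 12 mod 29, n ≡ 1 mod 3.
M = 11 × 29 × 3 = 957. M₁ = 87, y₁ ≡ 10 mod 11. M₂ = 33, y₂ ≡ 22 mod 29. M₃ = 319, y₃ ≡ 1 mod 3. n = 0×87×10 + 12×33×22 + 1×319×1 ≡ 418 mod 957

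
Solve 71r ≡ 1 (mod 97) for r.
Since 97 is prime, by Fermat 71^(-1) ≡ 71^{95} ≡ 41 (mod 97). Verify: 71 × 41 = 2911 ≡ 1 (mod 97)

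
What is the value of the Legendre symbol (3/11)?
(3/11) = 3^{5} mod 11 = 1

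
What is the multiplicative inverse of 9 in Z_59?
Since 59 is prime, by Fermat 9^(-1) ≡ 9^{57} ≡ 46 mod 59. Verify: 9 × 46 = 414 ≡ 1 mod 59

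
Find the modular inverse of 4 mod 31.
Since 31 is prime, by Fermat 4^(-1) ≡ 4^{29} ≡ 8 (mod 31). Verify: 4 × 8 = 32 ≡ 1 (mod 31)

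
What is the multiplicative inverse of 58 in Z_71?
Since 71 is prime, by Fermat 58^(-1) ≡ 58^{69} ≡ 60 (mod 71). Verify: 58 × 60 = 3480 ≡ 1 (mod 71)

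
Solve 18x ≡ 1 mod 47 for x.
Since 47 is prime, by Fermat 18^(-1) ≡ 18^{45} ≡ 34 mod 47. Verify: 18 × 34 = 612 ≡ 1 mod 47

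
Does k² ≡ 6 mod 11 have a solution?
By Euler's criterion: 6^{5} ≡ 10 mod 11. Since this equals -1 (≡ 10), 6 is not a QR.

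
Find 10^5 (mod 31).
By repeated squaring (mod 31): 10^{1}≡10, 10^{2}≡7, 10^{4}≡18. Then 10^{5} = 10^{4+1} ≡ 18 × 10 ≡ 25 (mod 31)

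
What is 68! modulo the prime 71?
(70)! = (68)! × (69) × (70) ≡ -1 (mod 71). So (68)! ≡ -1 × [(70)(69)]^(-1) ≡ 35 (mod 71)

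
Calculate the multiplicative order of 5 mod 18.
Powers of 5 mod 18: 5^1≡5, 5^2≡7, 5^3≡17, 5^4≡13, 5^5≡11, 5^6≡1. Order = 6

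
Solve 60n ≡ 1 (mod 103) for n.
Since 103 is prime, by Fermat 60^(-1) ≡ 60^{101} ≡ 91 (mod 103). Verify: 60 × 91 = 5460 ≡ 1 (mod 103)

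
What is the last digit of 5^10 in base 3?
Using Fermat: 5^{2} ≡ 1 (mod 3). 10 ≡ 0 (mod 2). So 5^{10} ≡ 5^{0} ≡ 1 (mod 3)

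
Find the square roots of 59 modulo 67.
The square roots of 59 mod 67 are 40 and 27. Verify: 40² = 1600 ≡ 59 mod 67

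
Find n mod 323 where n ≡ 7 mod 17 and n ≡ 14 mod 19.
M = 17 × 19 = 323. M₁ = 19, y₁ ≡ 9 mod 17. M₂ = 17, y₂ ≡ 9 mod 19. n = 7×19×9 + 14×17×9 ≡ 109 mod 323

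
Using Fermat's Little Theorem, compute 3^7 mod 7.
By Fermat: 3^{6} ≡ 1 mod 7. So 3^{7} = 3^{6} · 3^{1} ≡ 3^{1} ≡ 3 mod 7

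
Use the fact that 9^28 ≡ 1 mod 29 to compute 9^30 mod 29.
By Fermat: 9^{28} ≡ 1 mod 29. So 9^{30} = 9^{28} · 9^{2} ≡ 9^{2} ≡ 23 mod 29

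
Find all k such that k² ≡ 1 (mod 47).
The square roots of 1 mod 47 are 1 and 46. Verify: 1² = 1 ≡ 1 (mod 47)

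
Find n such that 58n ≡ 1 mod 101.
Since 101 is prime, by Fermat 58^(-1) ≡ 58^{99} ≡ 54 mod 101. Verify: 58 × 54 = 3132 ≡ 1 mod 101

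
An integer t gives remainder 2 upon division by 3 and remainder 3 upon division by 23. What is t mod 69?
M = 3 × 23 = 69. M₁ = 23, y₁ ≡ 2 mod 3. M₂ = 3, y₂ ≡ 8 mod 23. t = 2×23×2 + 3×3×8 ≡ 26 mod 69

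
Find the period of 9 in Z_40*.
Powers of 9 mod 40: 9^1≡9, 9^2≡1. So the order of 9 is 2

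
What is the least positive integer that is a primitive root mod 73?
g = 5. For each prime q|72: 5^{36}≡72, 5^{24}≡8, none ≡ 1, so ord_73(5) = 72 and 5 is a primitive root.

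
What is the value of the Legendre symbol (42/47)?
(42/47) = 42^{23} mod 47 = 1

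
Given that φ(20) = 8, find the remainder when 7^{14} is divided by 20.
By Euler: 7^{8} ≡ 1 (mod 20) since gcd(7, 20) = 1. 14 = 1×8 + 6. So 7^{14} ≡ 7^{6} ≡ 9 (mod 20)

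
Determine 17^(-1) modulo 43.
Since 43 is prime, by Fermat 17^(-1) ≡ 17^{41} ≡ 38 (mod 43). Verify: 17 × 38 = 646 ≡ 1 (mod 43)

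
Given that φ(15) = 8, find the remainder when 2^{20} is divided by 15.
By Euler: 2^{8} ≡ 1 (mod 15) since gcd(2, 15) = 1. 20 = 2×8 + 4. So 2^{20} ≡ 2^{4} ≡ 1 (mod 15)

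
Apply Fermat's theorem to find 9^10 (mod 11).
By Fermat's Little Theorem, 9^{10} ≡ 1 (mod 11) since 11 is prime and gcd(9, 11) = 1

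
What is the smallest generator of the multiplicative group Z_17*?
g = 3. Powers: [3, 9, 10, 13, 5, 15, ...] generates all 16 non-zero residues.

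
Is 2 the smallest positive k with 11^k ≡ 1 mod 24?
Powers of 11 mod 24: 11^1≡11, 11^2≡1. First k with 11^k≡1 is k=2. Yes, ord_24(11) = 2.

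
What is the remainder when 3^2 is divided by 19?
3^{2} = 9 ≡ 9 mod 19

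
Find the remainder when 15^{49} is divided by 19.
By Fermat: 15^{18} ≡ 1 mod 19. 49 = 2×18 + 13. So 15^{49} ≡ 15^{13} ≡ 10 mod 19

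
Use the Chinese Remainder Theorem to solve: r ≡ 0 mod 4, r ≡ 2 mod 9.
M = 4 × 9 = 36. M₁ = 9, y₁ ≡ 1 mod 4. M₂ = 4, y₂ ≡ 7 mod 9. r = 0×9×1 + 2×4×7 ≡ 20 mod 36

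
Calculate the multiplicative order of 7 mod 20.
Powers of 7 mod 20: 7^1≡7, 7^2≡9, 7^3≡3, 7^4≡1. So the order of 7 is 4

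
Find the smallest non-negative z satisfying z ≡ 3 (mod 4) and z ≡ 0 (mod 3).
M = 4 × 3 = 12. M₁ = 3, y₁ ≡ 3 (mod 4). M₂ = 4, y₂ ≡ 1 (mod 3). z = 3×3×3 + 0×4×1 ≡ 3 (mod 12)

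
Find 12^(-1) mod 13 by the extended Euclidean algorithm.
Extended GCD: 12(-1) + 13(1) = 1. So 12^(-1) ≡ -1 ≡ 12 mod 13. Verify: 12 × 12 = 144 ≡ 1 mod 13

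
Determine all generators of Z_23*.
There are φ(22) = 10 primitive roots mod 23: {5, 7, 10, 11, 14, 15, 17, 19, 20, 21}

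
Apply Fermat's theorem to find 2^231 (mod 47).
By Fermat: 2^{46} ≡ 1 (mod 47). 231 ≡ 1 (mod 46). So 2^{231} ≡ 2^{1} ≡ 2 (mod 47)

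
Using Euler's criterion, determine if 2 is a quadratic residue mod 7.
By Euler's criterion: 2^{3} ≡ 1 mod 7. Since this equals 1, 2 is a QR.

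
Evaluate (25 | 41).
(25/41) = 25^{20} mod 41 = 1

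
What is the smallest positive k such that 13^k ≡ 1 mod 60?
Powers of 13 mod 60: 13^1≡13, 13^2≡49, 13^3≡37, 13^4≡1. Order = 4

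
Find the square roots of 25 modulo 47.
The square roots of 25 mod 47 are 42 and 5. Verify: 42² = 1764 ≡ 25 (mod 47)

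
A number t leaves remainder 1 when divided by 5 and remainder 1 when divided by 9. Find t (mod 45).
M = 5 × 9 = 45. M₁ = 9, y₁ ≡ 4 (mod 5). M₂ = 5, y₂ ≡ 2 (mod 9). t = 1×9×4 + 1×5×2 ≡ 1 (mod 45)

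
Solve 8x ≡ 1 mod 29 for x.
Since 29 is prime, by Fermat 8^(-1) ≡ 8^{27} ≡ 11 mod 29. Verify: 8 × 11 = 88 ≡ 1 mod 29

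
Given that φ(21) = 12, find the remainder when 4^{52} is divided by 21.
By Euler: 4^{12} ≡ 1 mod 21 since gcd(4, 21) = 1. 52 = 4×12 + 4. So 4^{52} ≡ 4^{4} ≡ 4 mod 21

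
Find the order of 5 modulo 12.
Powers of 5 mod 12: 5^1≡5, 5^2≡1. Order = 2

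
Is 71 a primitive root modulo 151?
ord_151(71) divides 150. For each prime q|150: 71^{75}≡150, 71^{50}≡118, 71^{30}≡8, none ≡ 1. So 71 has order 150 and is a primitive root mod 151.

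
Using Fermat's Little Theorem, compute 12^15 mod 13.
By Fermat: 12^{12} ≡ 1 mod 13. So 12^{15} = 12^{12} · 12^{3} ≡ 12^{3} ≡ 12 mod 13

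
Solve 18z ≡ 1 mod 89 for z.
Since 89 is prime, by Fermat 18^(-1) ≡ 18^{87} ≡ 5 mod 89. Verify: 18 × 5 = 90 ≡ 1 mod 89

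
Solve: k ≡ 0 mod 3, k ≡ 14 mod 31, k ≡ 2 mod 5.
M = 3 × 31 × 5 = 465. M₁ = 155, y₁ ≡ 2 mod 3. M₂ = 15, y₂ ≡ 29 mod 31. M₃ = 93, y₃ ≡ 2 mod 5. k = 0×155×2 + 14×15×29 + 2×93×2 ≡ 417 mod 465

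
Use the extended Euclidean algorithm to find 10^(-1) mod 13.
Extended GCD: 10(4) + 13(-3) = 1. So 10^(-1) ≡ 4 (mod 13). Verify: 10 × 4 = 40 ≡ 1 (mod 13)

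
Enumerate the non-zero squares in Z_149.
QRs mod 149: {1, 4, 5, 6, 7, 9, 16, 17, 19, 20, 22, 24, 25, 26, 28, 29, 30, 31, 33, 35, 36, 37, 39, 42, 45, 46, 47, 49, 53, 54, 61, 63, 64, 67, 68, 69, 73, 76, 80, 81, 82, 85, 86, 88, 95, 96, 100, 102, 103, 104, 107, 110, 112, 113, 114, 116, 118, 119, 120, 121, 123, 124, 125, 127, 129, 130, 132, 133, 140, 142, 143, 144, 145, 148}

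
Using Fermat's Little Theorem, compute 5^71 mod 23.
By Fermat: 5^{22} ≡ 1 (mod 23). 71 = 3×22 + 5. So 5^{71} ≡ 5^{5} ≡ 20 (mod 23)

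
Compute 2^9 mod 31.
By repeated squaring (mod 31): 2^{1}≡2, 2^{2}≡4, 2^{4}≡16, 2^{8}≡8. Then 2^{9} = 2^{8+1} ≡ 8 × 2 ≡ 16 (mod 31)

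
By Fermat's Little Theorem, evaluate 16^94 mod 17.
By Fermat: 16^{16} ≡ 1 (mod 17). 94 = 5×16 + 14. So 16^{94} ≡ 16^{14} ≡ 1 (mod 17)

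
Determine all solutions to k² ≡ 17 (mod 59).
The square roots of 17 mod 59 are 28 and 31. Verify: 28² = 784 ≡ 17 (mod 59)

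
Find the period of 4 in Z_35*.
Powers of 4 mod 35: 4^1≡4, 4^2≡16, 4^3≡29, 4^4≡11, 4^5≡9, 4^6≡1. Order = 6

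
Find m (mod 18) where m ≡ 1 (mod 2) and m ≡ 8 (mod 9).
M = 2 × 9 = 18. M₁ = 9, y₁ ≡ 1 (mod 2). M₂ = 2, y₂ ≡ 5 (mod 9). m = 1×9×1 + 8×2×5 ≡ 17 (mod 18)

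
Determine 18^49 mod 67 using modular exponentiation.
By repeated squaring (mod 67): 18^{1}≡18, 18^{2}≡56, 18^{4}≡54, 18^{8}≡35, 18^{16}≡19, 18^{32}≡26. Then 18^{49} = 18^{32+16+1} ≡ 26 × 19 × 18 ≡ 48 (mod 67)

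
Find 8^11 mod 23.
By repeated squaring mod 23: 8^{1}≡8, 8^{2}≡18, 8^{4}≡2, 8^{8}≡4. Then 8^{11} = 8^{8+2+1} ≡ 4 × 18 × 8 ≡ 1 mod 23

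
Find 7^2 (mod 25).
7^{2} = 49 ≡ 24 (mod 25)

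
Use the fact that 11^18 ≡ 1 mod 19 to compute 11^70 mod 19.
By Fermat: 11^{18} ≡ 1 mod 19. 70 = 3×18 + 16. So 11^{70} ≡ 11^{16} ≡ 11 mod 19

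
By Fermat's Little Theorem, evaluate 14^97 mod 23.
By Fermat: 14^{22} ≡ 1 mod 23. 97 = 4×22 + 9. So 14^{97} ≡ 14^{9} ≡ 21 mod 23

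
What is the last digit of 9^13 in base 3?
By repeated squaring (mod 3): 9^{1}≡0, 9^{2}≡0, 9^{4}≡0, 9^{8}≡0. Then 9^{13} = 9^{8+4+1} ≡ 0 × 0 × 0 ≡ 0 (mod 3)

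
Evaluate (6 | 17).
(6/17) = 6^{8} mod 17 = -1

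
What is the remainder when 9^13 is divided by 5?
Using Fermat: 9^{4} ≡ 1 mod 5. 13 ≡ 1 mod 4. So 9^{13} ≡ 9^{1} ≡ 4 mod 5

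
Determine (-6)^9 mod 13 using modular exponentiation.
By repeated squaring (mod 13): (-6)^{1}≡7, (-6)^{2}≡10, (-6)^{4}≡9, (-6)^{8}≡3. Then (-6)^{9} = (-6)^{8+1} ≡ 3 × 7 ≡ 8 (mod 13)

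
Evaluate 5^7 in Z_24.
By repeated squaring mod 24: 5^{1}≡5, 5^{2}≡1, 5^{4}≡1. Then 5^{7} = 5^{4+2+1} ≡ 1 × 1 × 5 ≡ 5 mod 24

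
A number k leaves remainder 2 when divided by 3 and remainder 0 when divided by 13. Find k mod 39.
M = 3 × 13 = 39. M₁ = 13, y₁ ≡ 1 mod 3. M₂ = 3, y₂ ≡ 9 mod 13. k = 2×13×1 + 0×3×9 ≡ 26 mod 39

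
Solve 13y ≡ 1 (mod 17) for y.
Since 17 is prime, by Fermat 13^(-1) ≡ 13^{15} ≡ 4 (mod 17). Verify: 13 × 4 = 52 ≡ 1 (mod 17)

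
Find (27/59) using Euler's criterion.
(27/59) = 27^{29} mod 59 = 1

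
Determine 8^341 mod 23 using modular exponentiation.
Using Fermat: 8^{22} ≡ 1 mod 23. 341 ≡ 11 mod 22. So 8^{341} ≡ 8^{11} ≡ 1 mod 23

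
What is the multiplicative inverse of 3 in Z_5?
Since 5 is prime, by Fermat 3^(-1) ≡ 3^{3} ≡ 2 mod 5. Verify: 3 × 2 = 6 ≡ 1 mod 5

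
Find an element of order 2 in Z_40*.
29 has order 2 mod 40 since 29^{2} ≡ 1 (mod 40) and no smaller power works.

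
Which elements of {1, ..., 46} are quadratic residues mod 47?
Squares in Z_47*: {1, 2, 3, 4, 6, 7, 8, 9, 12, 14, 16, 17, 18, 21, 24, 25, 27, 28, 32, 34, 36, 37, 42}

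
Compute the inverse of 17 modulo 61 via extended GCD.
Extended GCD: 17(18) + 61(-5) = 1. So 17^(-1) ≡ 18 mod 61. Verify: 17 × 18 = 306 ≡ 1 mod 61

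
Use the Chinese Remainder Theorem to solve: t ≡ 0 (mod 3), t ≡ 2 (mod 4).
M = 3 × 4 = 12. M₁ = 4, y₁ ≡ 1 (mod 3). M₂ = 3, y₂ ≡ 3 (mod 4). t = 0×4×1 + 2×3×3 ≡ 6 (mod 12)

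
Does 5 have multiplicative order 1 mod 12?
Powers of 5 mod 12: 5^1≡5, 5^2≡1. 5^1≡5≢1, so ord ≠ 1. No, the actual order is 2.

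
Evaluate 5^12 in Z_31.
By repeated squaring (mod 31): 5^{1}≡5, 5^{2}≡25, 5^{4}≡5, 5^{8}≡25. Then 5^{12} = 5^{8+4} ≡ 25 × 5 ≡ 1 (mod 31)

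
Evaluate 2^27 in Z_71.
By repeated squaring mod 71: 2^{1}≡2, 2^{2}≡4, 2^{4}≡16, 2^{8}≡43, 2^{16}≡3. Then 2^{27} = 2^{16+8+2+1} ≡ 3 × 43 × 4 × 2 ≡ 38 mod 71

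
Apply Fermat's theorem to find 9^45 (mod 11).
By Fermat: 9^{10} ≡ 1 (mod 11). 45 = 4×10 + 5. So 9^{45} ≡ 9^{5} ≡ 1 (mod 11)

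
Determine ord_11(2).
Powers of 2 mod 11: 2^1≡2, 2^2≡4, 2^3≡8, 2^4≡5, 2^5≡10, 2^6≡9, 2^7≡7, 2^8≡3, 2^9≡6, 2^10≡1. So the order of 2 is 10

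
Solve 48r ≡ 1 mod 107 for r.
Since 107 is prime, by Fermat 48^(-1) ≡ 48^{105} ≡ 29 mod 107. Verify: 48 × 29 = 1392 ≡ 1 mod 107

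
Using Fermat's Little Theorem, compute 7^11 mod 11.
By Fermat: 7^{10} ≡ 1 (mod 11). So 7^{11} = 7^{10} · 7^{1} ≡ 7^{1} ≡ 7 (mod 11)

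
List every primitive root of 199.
There are φ(198) = 60 primitive roots mod 199: {3, 6, 15, 22, 30, 34, 38, 39, 41, 44, 48, 54, 68, 69, 71, 73, 75, 77, 84, 87, 95, 97, 99, 105, 108, 110, 113, 118, 119, 120, 127, 129, 133, 134, 142, 143, 146, 148, 149, 150, 152, 153, 154, 163, 164, 166, 167, 168, 170, 173, 176, 179, 183, 185, 186, 189, 190, 192, 195, 197}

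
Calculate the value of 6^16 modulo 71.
By repeated squaring mod 71: 6^{1}≡6, 6^{2}≡36, 6^{4}≡18, 6^{8}≡40, 6^{16}≡38. So 6^{16} ≡ 38 mod 71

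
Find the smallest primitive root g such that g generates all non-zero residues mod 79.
g = 3. Powers: [3, 9, 27, 2, 6, 18, 54, 4, ...] generates all 78 non-zero residues.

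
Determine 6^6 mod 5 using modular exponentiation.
Using Fermat: 6^{4} ≡ 1 (mod 5). 6 ≡ 2 (mod 4). So 6^{6} ≡ 6^{2} ≡ 1 (mod 5)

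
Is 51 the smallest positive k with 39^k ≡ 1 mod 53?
Powers of 39 mod 53: 39^1≡39, 39^2≡37, 39^3≡12, 39^4≡44, 39^5≡20, 39^6≡38, 39^7≡51, 39^8≡28, 39^9≡32, 39^10≡29, 39^11≡18, 39^12≡13, 39^13≡30, 39^14≡4, 39^15≡50, 39^16≡42, 39^17≡48, 39^18≡17, 39^19≡27, 39^20≡46, 39^21≡45, 39^22≡6, 39^23≡22, 39^24≡10, 39^25≡19, 39^26≡52, 39^27≡14, 39^28≡16, 39^29≡41, 39^30≡9, 39^31≡33, 39^32≡15, 39^33≡2, 39^34≡25, 39^35≡21, 39^36≡24, 39^37≡35, 39^38≡40, 39^39≡23, 39^40≡49, 39^41≡3, 39^42≡11, 39^43≡5, 39^44≡36, 39^45≡26, 39^46≡7, 39^47≡8, 39^48≡47, 39^49≡31, 39^50≡43, 39^51≡34, 39^52≡1. 39^51≡34≢1, so ord ≠ 51. No, the actual order is 52.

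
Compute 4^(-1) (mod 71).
Since 71 is prime, by Fermat 4^(-1) ≡ 4^{69} ≡ 18 (mod 71). Verify: 4 × 18 = 72 ≡ 1 (mod 71)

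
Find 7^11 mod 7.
By repeated squaring mod 7: 7^{1}≡0, 7^{2}≡0, 7^{4}≡0, 7^{8}≡0. Then 7^{11} = 7^{8+2+1} ≡ 0 × 0 × 0 ≡ 0 mod 7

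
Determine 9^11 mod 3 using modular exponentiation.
By repeated squaring mod 3: 9^{1}≡0, 9^{2}≡0, 9^{4}≡0, 9^{8}≡0. Then 9^{11} = 9^{8+2+1} ≡ 0 × 0 × 0 ≡ 0 mod 3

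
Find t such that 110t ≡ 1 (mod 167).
Since 167 is prime, by Fermat 110^(-1) ≡ 110^{165} ≡ 41 (mod 167). Verify: 110 × 41 = 4510 ≡ 1 (mod 167)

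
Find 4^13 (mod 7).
Using Fermat: 4^{6} ≡ 1 (mod 7). 13 ≡ 1 (mod 6). So 4^{13} ≡ 4^{1} ≡ 4 (mod 7)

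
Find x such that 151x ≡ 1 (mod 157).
Since 157 is prime, by Fermat 151^(-1) ≡ 151^{155} ≡ 26 (mod 157). Verify: 151 × 26 = 3926 ≡ 1 (mod 157)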